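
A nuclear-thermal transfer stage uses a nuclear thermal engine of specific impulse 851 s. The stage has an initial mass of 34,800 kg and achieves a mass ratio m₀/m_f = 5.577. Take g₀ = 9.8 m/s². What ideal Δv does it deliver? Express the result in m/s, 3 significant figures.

Δv ≈ 14300 m/s

v_e = Isp · g₀ = 851 × 9.8 = 8339.8 m/s.
By the Tsiolkovsky rocket equation, Δv = v_e · ln(5.577) = 8339.8 × 1.7187 ≈ 14333.2 m/s.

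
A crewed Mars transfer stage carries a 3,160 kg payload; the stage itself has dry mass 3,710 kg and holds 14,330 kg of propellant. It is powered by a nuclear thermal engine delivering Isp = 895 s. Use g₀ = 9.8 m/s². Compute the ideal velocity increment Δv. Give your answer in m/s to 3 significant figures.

v_e = Isp · g₀ = 895 × 9.8 = 8771.0 m/s.
m₀ = payload + dry + propellant = 3,160 + 3,710 + 14,330 = 21,200 kg.
m_f = payload + dry = 3,160 + 3,710 = 6,870 kg.
Using Δv = v_e ln(m₀/m_f): Δv = v_e · ln(m₀/m_f) = 8771.0 × ln(3.086) = 8771.0 × 1.1268 ≈ 9883.5 m/s.

Δv ≈ 9880 m/s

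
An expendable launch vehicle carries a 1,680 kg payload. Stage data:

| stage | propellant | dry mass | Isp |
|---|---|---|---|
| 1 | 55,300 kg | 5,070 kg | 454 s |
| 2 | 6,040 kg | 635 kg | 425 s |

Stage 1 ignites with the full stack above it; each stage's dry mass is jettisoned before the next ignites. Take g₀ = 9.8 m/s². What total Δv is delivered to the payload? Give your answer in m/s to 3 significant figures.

Ignition mass of stage 1 = 55,300+5,070 + 6,040+635 + 1,680 = 68,725 kg.
Stage 1: m₀ = 68,725 kg, m_f = 68,725 − 55,300 = 13,425 kg; Δv = 454×9.8×ln(5.119) = 4449.2×1.6330 ≈ 7266 m/s.
Stage 2: m₀ = 8,355 kg, m_f = 8,355 − 6,040 = 2,315 kg; Δv = 425×9.8×ln(3.609) = 4165.0×1.2835 ≈ 5346 m/s.
Total Δv = 7266 + 5346 = 12612 m/s.

Δv ≈ 12600 m/s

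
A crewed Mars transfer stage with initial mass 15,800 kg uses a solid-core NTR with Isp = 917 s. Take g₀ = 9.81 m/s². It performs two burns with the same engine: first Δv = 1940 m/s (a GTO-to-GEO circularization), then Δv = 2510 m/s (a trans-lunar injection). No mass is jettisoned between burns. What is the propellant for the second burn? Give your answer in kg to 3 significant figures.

propellant for the second burn ≈ 3100 kg

v_e = Isp · g₀ = 917 × 9.81 = 8995.8 m/s.
After the first burn: m = 15800 × exp(−1940/8995.8) = 15800 × 0.80601 = 12,735 kg.
After the second burn: m = 12,735 × exp(−2510/8995.8) = 12,735 × 0.75652 = 9,634.28 kg.
Second-burn propellant = 12,735 − 9,634.28 = 3,100.72 kg.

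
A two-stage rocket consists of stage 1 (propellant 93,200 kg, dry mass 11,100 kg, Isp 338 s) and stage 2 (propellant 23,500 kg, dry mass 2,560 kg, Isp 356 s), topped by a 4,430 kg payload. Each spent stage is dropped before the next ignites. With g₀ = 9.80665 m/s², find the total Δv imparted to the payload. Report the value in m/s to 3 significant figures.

Ignition mass of stage 1 = 93,200+11,100 + 23,500+2,560 + 4,430 = 134,790 kg.
Stage 1: m₀ = 134,790 kg, m_f = 134,790 − 93,200 = 41,590 kg; Δv = 338×9.80665×ln(3.241) = 3314.6×1.1759 ≈ 3898 m/s.
Stage 2: m₀ = 30,490 kg, m_f = 30,490 − 23,500 = 6,990 kg; Δv = 356×9.80665×ln(4.362) = 3491.2×1.4729 ≈ 5142 m/s.
Total Δv = 3898 + 5142 = 9040 m/s.

Δv ≈ 9040 m/s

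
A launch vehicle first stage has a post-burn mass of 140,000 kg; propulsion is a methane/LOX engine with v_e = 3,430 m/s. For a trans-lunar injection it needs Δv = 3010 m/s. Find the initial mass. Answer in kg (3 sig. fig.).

By the Tsiolkovsky rocket equation, m₀/m_f = exp(Δv / v_e) = exp(3010 / 3430.0) = exp(0.8776) = 2.4050.
m₀ = m_f × 2.4050 = 140,000 × 2.4050 = 336,700 kg.

initial mass ≈ 337000 kg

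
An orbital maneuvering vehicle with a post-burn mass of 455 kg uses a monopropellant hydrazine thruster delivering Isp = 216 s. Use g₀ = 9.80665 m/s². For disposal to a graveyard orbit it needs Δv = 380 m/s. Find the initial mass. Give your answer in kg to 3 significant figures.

initial mass ≈ 544 kg

v_e = Isp · g₀ = 216 × 9.80665 = 2118.2 m/s.
m₀/m_f = exp(Δv / v_e) = exp(380 / 2118.2) = exp(0.1794) = 1.1965.
m₀ = m_f × 1.1965 = 455 × 1.1965 = 544.408 kg.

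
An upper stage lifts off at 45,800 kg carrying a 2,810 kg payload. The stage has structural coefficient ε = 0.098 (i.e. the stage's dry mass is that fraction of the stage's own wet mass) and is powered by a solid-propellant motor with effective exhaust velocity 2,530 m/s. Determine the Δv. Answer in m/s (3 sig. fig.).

Stage wet mass = m₀ − payload = 45,800 − 2,810 = 42,990 kg.
Stage dry mass = ε × stage wet mass = 0.098 × 42,990 = 4,213.02 kg.
Burnout mass m_f = stage dry + payload = 4,213.02 + 2,810 = 7,023.02 kg.
Δv = v_e · ln(45,800/7,023.02) = 2530.0 × ln(6.521) = 2530.0 × 1.8751 ≈ 4744 m/s.

Δv ≈ 4740 m/s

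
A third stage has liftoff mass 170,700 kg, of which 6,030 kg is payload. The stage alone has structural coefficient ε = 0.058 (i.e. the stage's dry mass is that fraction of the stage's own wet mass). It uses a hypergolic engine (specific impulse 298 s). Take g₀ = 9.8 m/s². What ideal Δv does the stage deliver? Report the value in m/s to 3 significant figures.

Stage wet mass = m₀ − payload = 170,700 − 6,030 = 164,670 kg.
Stage dry mass = ε × stage wet mass = 0.058 × 164,670 = 9,550.86 kg.
Burnout mass m_f = stage dry + payload = 9,550.86 + 6,030 = 15,580.86 kg.
v_e = Isp · g₀ = 298 × 9.8 = 2920.4 m/s.
By the Tsiolkovsky rocket equation, Δv = v_e · ln(170,700/15,580.86) = 2920.4 × ln(10.96) = 2920.4 × 2.3939 ≈ 6991 m/s.

Δv ≈ 6990 m/s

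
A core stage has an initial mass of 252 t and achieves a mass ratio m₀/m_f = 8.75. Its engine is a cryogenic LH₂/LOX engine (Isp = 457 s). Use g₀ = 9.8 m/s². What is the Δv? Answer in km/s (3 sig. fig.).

v_e = Isp · g₀ = 457 × 9.8 = 4478.6 m/s.
Δv = v_e · ln(8.75) = 4478.6 × 2.1691 ≈ 9714.3 m/s.

Δv ≈ 9.71 km/s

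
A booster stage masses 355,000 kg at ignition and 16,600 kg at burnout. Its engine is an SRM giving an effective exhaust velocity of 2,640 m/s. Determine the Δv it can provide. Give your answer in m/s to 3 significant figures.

Δv ≈ 8090 m/s

Δv = v_e · ln(m₀/m_f) = 2640.0 × ln(21.39) = 2640.0 × 3.0627 ≈ 8085.6 m/s.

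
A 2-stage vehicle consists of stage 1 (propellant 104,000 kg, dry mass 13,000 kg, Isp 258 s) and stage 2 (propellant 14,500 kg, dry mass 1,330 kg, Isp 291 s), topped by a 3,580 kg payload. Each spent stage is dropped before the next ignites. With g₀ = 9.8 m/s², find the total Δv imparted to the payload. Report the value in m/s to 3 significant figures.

Δv ≈ 7550 m/s

Ignition mass of stage 1 = 104,000+13,000 + 14,500+1,330 + 3,580 = 136,410 kg.
Stage 1: m₀ = 136,410 kg, m_f = 136,410 − 104,000 = 32,410 kg; Δv = 258×9.8×ln(4.209) = 2528.4×1.4372 ≈ 3634 m/s.
Stage 2: m₀ = 19,410 kg, m_f = 19,410 − 14,500 = 4,910 kg; Δv = 291×9.8×ln(3.953) = 2851.8×1.3745 ≈ 3920 m/s.
Total Δv = 3634 + 3920 = 7554 m/s.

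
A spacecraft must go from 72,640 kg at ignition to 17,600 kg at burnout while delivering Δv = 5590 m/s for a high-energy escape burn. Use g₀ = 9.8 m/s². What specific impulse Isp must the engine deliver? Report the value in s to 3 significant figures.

ln(m₀/m_f) = ln(72640/17600) = ln(4.127) = 1.4176.
From the ideal rocket equation, v_e = Δv / ln(m₀/m_f) = 5590 / 1.4176 = 3943.2 m/s.
Isp = v_e / g₀ = 3943.2 / 9.8 = 402.4 s.

Isp ≈ 402 s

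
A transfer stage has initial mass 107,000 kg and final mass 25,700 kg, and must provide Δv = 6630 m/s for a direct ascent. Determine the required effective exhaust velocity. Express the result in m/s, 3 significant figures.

ln(m₀/m_f) = ln(107000/25700) = ln(4.163) = 1.4263.
v_e = Δv / ln(m₀/m_f) = 6630 / 1.4263 = 4648.3 m/s.

v_e ≈ 4650 m/s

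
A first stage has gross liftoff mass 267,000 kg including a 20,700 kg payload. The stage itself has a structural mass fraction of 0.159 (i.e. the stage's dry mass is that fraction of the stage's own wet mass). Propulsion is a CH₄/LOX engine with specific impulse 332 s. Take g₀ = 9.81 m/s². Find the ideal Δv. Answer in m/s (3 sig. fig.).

Stage wet mass = m₀ − payload = 267,000 − 20,700 = 246,300 kg.
Stage dry mass = ε × stage wet mass = 0.159 × 246,300 = 39,161.7 kg.
Burnout mass m_f = stage dry + payload = 39,161.7 + 20,700 = 59,861.7 kg.
v_e = Isp · g₀ = 332 × 9.81 = 3256.9 m/s.
From the ideal rocket equation, Δv = v_e · ln(267,000/59,861.7) = 3256.9 × ln(4.46) = 3256.9 × 1.4952 ≈ 4870 m/s.

Δv ≈ 4870 m/s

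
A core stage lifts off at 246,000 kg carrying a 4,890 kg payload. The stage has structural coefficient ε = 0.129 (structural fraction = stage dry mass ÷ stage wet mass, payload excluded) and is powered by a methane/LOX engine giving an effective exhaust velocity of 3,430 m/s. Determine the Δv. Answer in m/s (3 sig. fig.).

Stage wet mass = m₀ − payload = 246,000 − 4,890 = 241,110 kg.
Stage dry mass = ε × stage wet mass = 0.129 × 241,110 = 31,103.2 kg.
Burnout mass m_f = stage dry + payload = 31,103.2 + 4,890 = 35,993.2 kg.
Rocket equation: Δv = v_e · ln(246,000/35,993.2) = 3430.0 × ln(6.835) = 3430.0 × 1.9220 ≈ 6592 m/s.

Δv ≈ 6590 m/s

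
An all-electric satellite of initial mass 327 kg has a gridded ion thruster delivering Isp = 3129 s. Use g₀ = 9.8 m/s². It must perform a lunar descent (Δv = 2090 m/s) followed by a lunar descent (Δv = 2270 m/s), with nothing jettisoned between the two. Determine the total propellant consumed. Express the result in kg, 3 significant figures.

total propellant consumed ≈ 43.3 kg

v_e = Isp · g₀ = 3129 × 9.8 = 30664.2 m/s.
After the first burn: m = 327 × exp(−2090/30664.2) = 327 × 0.93411 = 305.454 kg.
After the second burn: m = 305.454 × exp(−2270/30664.2) = 305.454 × 0.92865 = 283.66 kg.
Total propellant = m₀ − m_final = 327 − 283.66 = 43.34 kg.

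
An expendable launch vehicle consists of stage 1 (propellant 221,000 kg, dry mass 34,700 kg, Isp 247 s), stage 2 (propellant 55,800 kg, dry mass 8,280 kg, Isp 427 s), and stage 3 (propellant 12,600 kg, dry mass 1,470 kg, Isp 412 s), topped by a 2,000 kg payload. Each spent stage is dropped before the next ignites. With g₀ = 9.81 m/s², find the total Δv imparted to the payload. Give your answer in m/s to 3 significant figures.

Δv ≈ 13800 m/s

Ignition mass of stage 1 = 221,000+34,700 + 55,800+8,280 + 12,600+1,470 + 2,000 = 335,850 kg.
Stage 1: m₀ = 335,850 kg, m_f = 335,850 − 221,000 = 114,850 kg; Δv = 247×9.81×ln(2.924) = 2423.1×1.0730 ≈ 2600 m/s.
Stage 2: m₀ = 80,150 kg, m_f = 80,150 − 55,800 = 24,350 kg; Δv = 427×9.81×ln(3.292) = 4188.9×1.1914 ≈ 4990 m/s.
Stage 3: m₀ = 16,070 kg, m_f = 16,070 − 12,600 = 3,470 kg; Δv = 412×9.81×ln(4.631) = 4041.7×1.5328 ≈ 6195 m/s.
Total Δv = 2600 + 4990 + 6195 = 13785 m/s.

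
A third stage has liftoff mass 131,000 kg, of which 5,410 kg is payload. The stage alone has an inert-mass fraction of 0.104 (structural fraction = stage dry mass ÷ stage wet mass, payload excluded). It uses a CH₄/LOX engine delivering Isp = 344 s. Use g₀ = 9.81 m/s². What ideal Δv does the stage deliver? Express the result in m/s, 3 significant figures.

Δv ≈ 6610 m/s

Stage wet mass = m₀ − payload = 131,000 − 5,410 = 125,590 kg.
Stage dry mass = ε × stage wet mass = 0.104 × 125,590 = 13,061.4 kg.
Burnout mass m_f = stage dry + payload = 13,061.4 + 5,410 = 18,471.4 kg.
v_e = Isp · g₀ = 344 × 9.81 = 3374.6 m/s.
Δv = v_e · ln(131,000/18,471.4) = 3374.6 × ln(7.092) = 3374.6 × 1.9590 ≈ 6611 m/s.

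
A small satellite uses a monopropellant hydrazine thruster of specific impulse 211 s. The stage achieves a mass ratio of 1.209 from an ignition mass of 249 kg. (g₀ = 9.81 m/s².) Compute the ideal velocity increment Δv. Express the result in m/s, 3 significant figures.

Δv ≈ 393 m/s

v_e = Isp · g₀ = 211 × 9.81 = 2069.9 m/s.
Δv = v_e · ln(1.209) = 2069.9 × 0.1898 ≈ 392.9 m/s.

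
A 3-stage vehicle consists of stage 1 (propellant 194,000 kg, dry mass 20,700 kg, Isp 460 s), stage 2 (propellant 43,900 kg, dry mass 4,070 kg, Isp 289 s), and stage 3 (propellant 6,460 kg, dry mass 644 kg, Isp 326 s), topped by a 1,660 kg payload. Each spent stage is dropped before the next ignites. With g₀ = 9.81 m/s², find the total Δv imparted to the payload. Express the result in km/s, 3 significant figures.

Ignition mass of stage 1 = 194,000+20,700 + 43,900+4,070 + 6,460+644 + 1,660 = 271,434 kg.
Stage 1: m₀ = 271,434 kg, m_f = 271,434 − 194,000 = 77,434 kg; Δv = 460×9.81×ln(3.505) = 4512.6×1.2543 ≈ 5660 m/s.
Stage 2: m₀ = 56,734 kg, m_f = 56,734 − 43,900 = 12,834 kg; Δv = 289×9.81×ln(4.421) = 2835.1×1.4863 ≈ 4214 m/s.
Stage 3: m₀ = 8,764 kg, m_f = 8,764 − 6,460 = 2,304 kg; Δv = 326×9.81×ln(3.804) = 3198.1×1.3360 ≈ 4273 m/s.
Total Δv = 5660 + 4214 + 4273 = 14147 m/s.

Δv ≈ 14.1 km/s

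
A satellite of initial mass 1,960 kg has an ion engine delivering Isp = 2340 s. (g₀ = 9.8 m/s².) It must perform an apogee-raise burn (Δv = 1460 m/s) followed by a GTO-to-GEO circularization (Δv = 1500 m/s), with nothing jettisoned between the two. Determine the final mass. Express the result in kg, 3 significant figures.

v_e = Isp · g₀ = 2340 × 9.8 = 22932.0 m/s.
After the first burn: m = 1960 × exp(−1460/22932.0) = 1960 × 0.93832 = 1,839.11 kg.
After the second burn: m = 1,839.11 × exp(−1500/22932.0) = 1,839.11 × 0.93668 = 1,722.66 kg.

final mass ≈ 1720 kg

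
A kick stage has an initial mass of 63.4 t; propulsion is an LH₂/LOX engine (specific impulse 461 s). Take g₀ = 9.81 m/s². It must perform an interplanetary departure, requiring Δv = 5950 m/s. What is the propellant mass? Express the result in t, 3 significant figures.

propellant mass ≈ 46.4 t

v_e = Isp · g₀ = 461 × 9.81 = 4522.4 m/s.
m₀/m_f = exp(Δv / v_e) = exp(5950 / 4522.4) = exp(1.3157) = 3.7272.
m_f = 63.4 / 3.7272 = 17.0101 t, so propellant = m₀ − m_f = 63.4 − 17.0101 = 46.3899 t.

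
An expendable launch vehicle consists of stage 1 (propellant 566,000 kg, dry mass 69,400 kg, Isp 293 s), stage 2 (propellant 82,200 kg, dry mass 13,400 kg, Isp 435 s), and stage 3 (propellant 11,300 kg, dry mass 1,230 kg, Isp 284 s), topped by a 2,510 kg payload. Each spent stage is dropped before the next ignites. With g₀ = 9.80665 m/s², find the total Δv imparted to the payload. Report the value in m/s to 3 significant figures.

Ignition mass of stage 1 = 566,000+69,400 + 82,200+13,400 + 11,300+1,230 + 2,510 = 746,040 kg.
Stage 1: m₀ = 746,040 kg, m_f = 746,040 − 566,000 = 180,040 kg; Δv = 293×9.80665×ln(4.144) = 2873.3×1.4216 ≈ 4085 m/s.
Stage 2: m₀ = 110,640 kg, m_f = 110,640 − 82,200 = 28,440 kg; Δv = 435×9.80665×ln(3.89) = 4265.9×1.3585 ≈ 5795 m/s.
Stage 3: m₀ = 15,040 kg, m_f = 15,040 − 11,300 = 3,740 kg; Δv = 284×9.80665×ln(4.021) = 2785.1×1.3916 ≈ 3876 m/s.
Total Δv = 4085 + 5795 + 3876 = 13756 m/s.

Δv ≈ 13800 m/s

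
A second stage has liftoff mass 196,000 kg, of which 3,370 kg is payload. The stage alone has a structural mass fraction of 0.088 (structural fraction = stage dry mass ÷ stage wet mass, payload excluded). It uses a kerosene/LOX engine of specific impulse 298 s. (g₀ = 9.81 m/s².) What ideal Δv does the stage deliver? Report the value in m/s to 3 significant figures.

Δv ≈ 6630 m/s

Stage wet mass = m₀ − payload = 196,000 − 3,370 = 192,630 kg.
Stage dry mass = ε × stage wet mass = 0.088 × 192,630 = 16,951.4 kg.
Burnout mass m_f = stage dry + payload = 16,951.4 + 3,370 = 20,321.4 kg.
v_e = Isp · g₀ = 298 × 9.81 = 2923.4 m/s.
Using Δv = v_e ln(m₀/m_f): Δv = v_e · ln(196,000/20,321.4) = 2923.4 × ln(9.645) = 2923.4 × 2.2664 ≈ 6626 m/s.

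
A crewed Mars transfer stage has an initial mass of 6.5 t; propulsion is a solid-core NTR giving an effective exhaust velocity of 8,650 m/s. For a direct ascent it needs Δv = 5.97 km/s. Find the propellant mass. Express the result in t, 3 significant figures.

propellant mass ≈ 3.24 t

Using Δv = v_e ln(m₀/m_f): m₀/m_f = exp(Δv / v_e) = exp(5970 / 8650.0) = exp(0.6902) = 1.9941.
m_f = 6.5 / 1.9941 = 3.25962 t, so propellant = m₀ − m_f = 6.5 − 3.25962 = 3.24038 t.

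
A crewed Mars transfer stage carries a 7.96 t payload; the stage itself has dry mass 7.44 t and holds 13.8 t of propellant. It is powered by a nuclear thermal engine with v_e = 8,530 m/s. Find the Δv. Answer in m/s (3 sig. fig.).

Δv ≈ 5460 m/s

m₀ = payload + dry + propellant = 7.96 + 7.44 + 13.8 = 29.2 t.
m_f = payload + dry = 7.96 + 7.44 = 15.4 t.
Δv = v_e · ln(m₀/m_f) = 8530.0 × ln(1.896) = 8530.0 × 0.6398 ≈ 5457.5 m/s.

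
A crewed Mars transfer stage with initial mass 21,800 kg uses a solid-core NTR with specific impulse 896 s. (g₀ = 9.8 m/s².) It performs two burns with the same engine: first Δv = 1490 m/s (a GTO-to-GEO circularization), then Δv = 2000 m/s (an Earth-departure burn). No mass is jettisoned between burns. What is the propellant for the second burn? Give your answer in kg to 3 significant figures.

propellant for the second burn ≈ 3750 kg

v_e = Isp · g₀ = 896 × 9.8 = 8780.8 m/s.
After the first burn: m = 21800 × exp(−1490/8780.8) = 21800 × 0.84393 = 18,397.7 kg.
After the second burn: m = 18,397.7 × exp(−2000/8780.8) = 18,397.7 × 0.79631 = 14,650.3 kg.
Second-burn propellant = 18,397.7 − 14,650.3 = 3,747.4 kg.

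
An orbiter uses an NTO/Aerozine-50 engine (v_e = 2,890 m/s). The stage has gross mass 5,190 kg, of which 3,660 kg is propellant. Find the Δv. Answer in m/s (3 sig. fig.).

Δv ≈ 3530 m/s

m_f = m₀ − m_prop = 5,190 − 3,660 = 1,530 kg.
Using Δv = v_e ln(m₀/m_f): Δv = v_e · ln(m₀/m_f) = 2890.0 × ln(3.392) = 2890.0 × 1.2215 ≈ 3530.0 m/s.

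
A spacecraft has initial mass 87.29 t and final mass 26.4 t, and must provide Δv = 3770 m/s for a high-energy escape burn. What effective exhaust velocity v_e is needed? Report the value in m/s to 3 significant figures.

v_e ≈ 3150 m/s

ln(m₀/m_f) = ln(87290/26400) = ln(3.306) = 1.1959.
v_e = Δv / ln(m₀/m_f) = 3770 / 1.1959 = 3152.5 m/s.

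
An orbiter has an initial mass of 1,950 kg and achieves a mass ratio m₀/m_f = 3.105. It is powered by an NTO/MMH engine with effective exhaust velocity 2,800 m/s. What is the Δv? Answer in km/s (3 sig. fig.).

Δv ≈ 3.17 km/s

Δv = v_e · ln(3.105) = 2800.0 × 1.1330 ≈ 3172.4 m/s.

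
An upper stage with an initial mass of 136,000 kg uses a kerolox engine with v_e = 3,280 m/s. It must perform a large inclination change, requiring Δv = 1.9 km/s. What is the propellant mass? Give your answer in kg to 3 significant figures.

m₀/m_f = exp(Δv / v_e) = exp(1900 / 3280.0) = exp(0.5793) = 1.7847.
m_f = 136,000 / 1.7847 = 76,203.3 kg, so propellant = m₀ − m_f = 136,000 − 76,203.3 = 59,796.7 kg.

propellant mass ≈ 59800 kg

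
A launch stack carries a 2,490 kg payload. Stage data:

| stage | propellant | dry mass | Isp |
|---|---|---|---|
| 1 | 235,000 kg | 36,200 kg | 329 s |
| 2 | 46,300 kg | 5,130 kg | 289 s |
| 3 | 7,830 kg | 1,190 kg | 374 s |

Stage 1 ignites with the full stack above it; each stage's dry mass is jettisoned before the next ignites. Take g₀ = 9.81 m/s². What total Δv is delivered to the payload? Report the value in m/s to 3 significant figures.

Ignition mass of stage 1 = 235,000+36,200 + 46,300+5,130 + 7,830+1,190 + 2,490 = 334,140 kg.
Stage 1: m₀ = 334,140 kg, m_f = 334,140 − 235,000 = 99,140 kg; Δv = 329×9.81×ln(3.37) = 3227.5×1.2150 ≈ 3921 m/s.
Stage 2: m₀ = 62,940 kg, m_f = 62,940 − 46,300 = 16,640 kg; Δv = 289×9.81×ln(3.782) = 2835.1×1.3304 ≈ 3772 m/s.
Stage 3: m₀ = 11,510 kg, m_f = 11,510 − 7,830 = 3,680 kg; Δv = 374×9.81×ln(3.128) = 3668.9×1.1403 ≈ 4184 m/s.
Total Δv = 3921 + 3772 + 4184 = 11877 m/s.

Δv ≈ 11900 m/s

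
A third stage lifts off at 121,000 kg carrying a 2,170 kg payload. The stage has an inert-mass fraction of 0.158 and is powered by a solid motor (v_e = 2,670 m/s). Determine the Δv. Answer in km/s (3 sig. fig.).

Stage wet mass = m₀ − payload = 121,000 − 2,170 = 118,830 kg.
Stage dry mass = ε × stage wet mass = 0.158 × 118,830 = 18,775.1 kg.
Burnout mass m_f = stage dry + payload = 18,775.1 + 2,170 = 20,945.1 kg.
Rocket equation: Δv = v_e · ln(121,000/20,945.1) = 2670.0 × ln(5.777) = 2670.0 × 1.7539 ≈ 4683 m/s.

Δv ≈ 4.68 km/s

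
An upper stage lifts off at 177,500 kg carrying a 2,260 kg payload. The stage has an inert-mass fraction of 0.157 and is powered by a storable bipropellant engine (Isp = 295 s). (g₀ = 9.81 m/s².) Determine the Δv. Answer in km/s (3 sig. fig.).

Stage wet mass = m₀ − payload = 177,500 − 2,260 = 175,240 kg.
Stage dry mass = ε × stage wet mass = 0.157 × 175,240 = 27,512.7 kg.
Burnout mass m_f = stage dry + payload = 27,512.7 + 2,260 = 29,772.7 kg.
v_e = Isp · g₀ = 295 × 9.81 = 2894.0 m/s.
Δv = v_e · ln(177,500/29,772.7) = 2894.0 × ln(5.962) = 2894.0 × 1.7854 ≈ 5167 m/s.

Δv ≈ 5.17 km/s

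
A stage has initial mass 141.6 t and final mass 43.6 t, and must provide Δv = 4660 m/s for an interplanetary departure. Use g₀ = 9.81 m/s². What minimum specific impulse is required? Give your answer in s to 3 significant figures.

Isp ≈ 403 s

ln(m₀/m_f) = ln(141600/43600) = ln(3.248) = 1.1779.
v_e = Δv / ln(m₀/m_f) = 4660 / 1.1779 = 3956.0 m/s.
Isp = v_e / g₀ = 3956.0 / 9.81 = 403.3 s.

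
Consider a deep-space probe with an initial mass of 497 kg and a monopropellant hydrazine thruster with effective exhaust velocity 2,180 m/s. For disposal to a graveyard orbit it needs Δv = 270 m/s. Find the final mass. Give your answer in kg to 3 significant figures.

final mass ≈ 439 kg

Rocket equation: m₀/m_f = exp(Δv / v_e) = exp(270 / 2180.0) = exp(0.1239) = 1.1318.
m_f = m₀ / 1.1318 = 497 / 1.1318 = 439.124 kg.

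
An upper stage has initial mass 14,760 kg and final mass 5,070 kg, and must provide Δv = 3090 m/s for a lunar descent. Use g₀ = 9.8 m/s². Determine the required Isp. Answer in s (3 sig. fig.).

Isp ≈ 295 s

ln(m₀/m_f) = ln(14760/5070) = ln(2.911) = 1.0686.
Rocket equation: v_e = Δv / ln(m₀/m_f) = 3090 / 1.0686 = 2891.7 m/s.
Isp = v_e / g₀ = 2891.7 / 9.8 = 295.1 s.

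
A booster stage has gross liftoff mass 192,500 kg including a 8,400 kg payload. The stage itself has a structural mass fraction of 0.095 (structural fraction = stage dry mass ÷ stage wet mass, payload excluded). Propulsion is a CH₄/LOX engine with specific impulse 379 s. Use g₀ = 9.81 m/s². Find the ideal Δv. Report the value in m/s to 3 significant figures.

Stage wet mass = m₀ − payload = 192,500 − 8,400 = 184,100 kg.
Stage dry mass = ε × stage wet mass = 0.095 × 184,100 = 17,489.5 kg.
Burnout mass m_f = stage dry + payload = 17,489.5 + 8,400 = 25,889.5 kg.
v_e = Isp · g₀ = 379 × 9.81 = 3718.0 m/s.
Δv = v_e · ln(192,500/25,889.5) = 3718.0 × ln(7.435) = 3718.0 × 2.0063 ≈ 7459 m/s.

Δv ≈ 7460 m/s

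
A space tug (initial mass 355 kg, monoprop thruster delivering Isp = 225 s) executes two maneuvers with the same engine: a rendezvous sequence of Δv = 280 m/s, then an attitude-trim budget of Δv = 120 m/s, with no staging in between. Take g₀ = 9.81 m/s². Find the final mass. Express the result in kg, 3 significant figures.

v_e = Isp · g₀ = 225 × 9.81 = 2207.2 m/s.
After the first burn: m = 355 × exp(−280/2207.2) = 355 × 0.88086 = 312.705 kg.
After the second burn: m = 312.705 × exp(−120/2207.2) = 312.705 × 0.94709 = 296.16 kg.

final mass ≈ 296 kg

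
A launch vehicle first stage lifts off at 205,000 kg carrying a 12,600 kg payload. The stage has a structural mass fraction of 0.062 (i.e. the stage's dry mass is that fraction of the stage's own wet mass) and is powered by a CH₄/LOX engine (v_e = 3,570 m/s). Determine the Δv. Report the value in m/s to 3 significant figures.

Stage wet mass = m₀ − payload = 205,000 − 12,600 = 192,400 kg.
Stage dry mass = ε × stage wet mass = 0.062 × 192,400 = 11,928.8 kg.
Burnout mass m_f = stage dry + payload = 11,928.8 + 12,600 = 24,528.8 kg.
Δv = v_e · ln(205,000/24,528.8) = 3570.0 × ln(8.358) = 3570.0 × 2.1232 ≈ 7580 m/s.

Δv ≈ 7580 m/s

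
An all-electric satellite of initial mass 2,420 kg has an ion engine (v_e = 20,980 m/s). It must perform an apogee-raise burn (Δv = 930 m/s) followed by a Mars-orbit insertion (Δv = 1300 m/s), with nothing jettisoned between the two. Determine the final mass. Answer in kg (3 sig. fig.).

final mass ≈ 2180 kg

After the first burn: m = 2420 × exp(−930/20980.0) = 2420 × 0.95664 = 2,315.07 kg.
After the second burn: m = 2,315.07 × exp(−1300/20980.0) = 2,315.07 × 0.93992 = 2,175.98 kg.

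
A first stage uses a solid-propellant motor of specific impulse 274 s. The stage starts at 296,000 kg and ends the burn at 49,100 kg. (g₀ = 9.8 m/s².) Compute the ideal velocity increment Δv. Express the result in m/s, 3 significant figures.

v_e = Isp · g₀ = 274 × 9.8 = 2685.2 m/s.
Δv = v_e · ln(m₀/m_f) = 2685.2 × ln(6.029) = 2685.2 × 1.7965 ≈ 4824.0 m/s.

Δv ≈ 4820 m/s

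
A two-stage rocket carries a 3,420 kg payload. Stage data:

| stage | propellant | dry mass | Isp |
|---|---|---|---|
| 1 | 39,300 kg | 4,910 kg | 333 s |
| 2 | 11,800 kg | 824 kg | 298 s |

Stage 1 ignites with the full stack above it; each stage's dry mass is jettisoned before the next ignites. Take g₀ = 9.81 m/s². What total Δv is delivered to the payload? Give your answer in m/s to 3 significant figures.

Δv ≈ 7340 m/s

Ignition mass of stage 1 = 39,300+4,910 + 11,800+824 + 3,420 = 60,254 kg.
Stage 1: m₀ = 60,254 kg, m_f = 60,254 − 39,300 = 20,954 kg; Δv = 333×9.81×ln(2.876) = 3266.7×1.0562 ≈ 3450 m/s.
Stage 2: m₀ = 16,044 kg, m_f = 16,044 − 11,800 = 4,244 kg; Δv = 298×9.81×ln(3.78) = 2923.4×1.3298 ≈ 3888 m/s.
Total Δv = 3450 + 3888 = 7338 m/s.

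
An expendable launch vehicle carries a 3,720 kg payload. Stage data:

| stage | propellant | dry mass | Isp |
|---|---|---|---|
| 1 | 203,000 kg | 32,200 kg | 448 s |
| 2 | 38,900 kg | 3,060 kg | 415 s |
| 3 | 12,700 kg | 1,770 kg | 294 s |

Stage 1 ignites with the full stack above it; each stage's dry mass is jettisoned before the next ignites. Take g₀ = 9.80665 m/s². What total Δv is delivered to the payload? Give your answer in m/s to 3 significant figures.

Ignition mass of stage 1 = 203,000+32,200 + 38,900+3,060 + 12,700+1,770 + 3,720 = 295,350 kg.
Stage 1: m₀ = 295,350 kg, m_f = 295,350 − 203,000 = 92,350 kg; Δv = 448×9.80665×ln(3.198) = 4393.4×1.1626 ≈ 5108 m/s.
Stage 2: m₀ = 60,150 kg, m_f = 60,150 − 38,900 = 21,250 kg; Δv = 415×9.80665×ln(2.831) = 4069.8×1.0405 ≈ 4235 m/s.
Stage 3: m₀ = 18,190 kg, m_f = 18,190 − 12,700 = 5,490 kg; Δv = 294×9.80665×ln(3.313) = 2883.2×1.1979 ≈ 3454 m/s.
Total Δv = 5108 + 4235 + 3454 = 12797 m/s.

Δv ≈ 12800 m/s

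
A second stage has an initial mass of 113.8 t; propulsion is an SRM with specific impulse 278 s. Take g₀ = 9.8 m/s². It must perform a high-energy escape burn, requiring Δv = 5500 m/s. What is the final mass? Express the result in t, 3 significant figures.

final mass ≈ 15.1 t

v_e = Isp · g₀ = 278 × 9.8 = 2724.4 m/s.
m₀/m_f = exp(Δv / v_e) = exp(5500 / 2724.4) = exp(2.0188) = 7.5292.
m_f = m₀ / 7.5292 = 113.8 / 7.5292 = 15.1145 t.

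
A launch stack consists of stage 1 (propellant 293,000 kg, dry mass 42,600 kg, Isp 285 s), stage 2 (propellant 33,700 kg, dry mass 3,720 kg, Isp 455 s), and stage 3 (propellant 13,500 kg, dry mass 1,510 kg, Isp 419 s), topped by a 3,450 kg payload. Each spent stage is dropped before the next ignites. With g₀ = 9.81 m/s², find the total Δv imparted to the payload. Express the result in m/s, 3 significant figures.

Ignition mass of stage 1 = 293,000+42,600 + 33,700+3,720 + 13,500+1,510 + 3,450 = 391,480 kg.
Stage 1: m₀ = 391,480 kg, m_f = 391,480 − 293,000 = 98,480 kg; Δv = 285×9.81×ln(3.975) = 2795.9×1.3801 ≈ 3858 m/s.
Stage 2: m₀ = 55,880 kg, m_f = 55,880 − 33,700 = 22,180 kg; Δv = 455×9.81×ln(2.519) = 4463.6×0.9240 ≈ 4124 m/s.
Stage 3: m₀ = 18,460 kg, m_f = 18,460 − 13,500 = 4,960 kg; Δv = 419×9.81×ln(3.722) = 4110.4×1.3142 ≈ 5402 m/s.
Total Δv = 3858 + 4124 + 5402 = 13384 m/s.

Δv ≈ 13400 m/s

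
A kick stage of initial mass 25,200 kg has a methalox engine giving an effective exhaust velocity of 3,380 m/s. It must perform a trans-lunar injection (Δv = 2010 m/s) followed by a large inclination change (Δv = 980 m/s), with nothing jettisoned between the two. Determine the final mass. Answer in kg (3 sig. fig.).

After the first burn: m = 25200 × exp(−2010/3380.0) = 25200 × 0.55174 = 13,903.8 kg.
After the second burn: m = 13,903.8 × exp(−980/3380.0) = 13,903.8 × 0.74831 = 10,404.4 kg.

final mass ≈ 10400 kg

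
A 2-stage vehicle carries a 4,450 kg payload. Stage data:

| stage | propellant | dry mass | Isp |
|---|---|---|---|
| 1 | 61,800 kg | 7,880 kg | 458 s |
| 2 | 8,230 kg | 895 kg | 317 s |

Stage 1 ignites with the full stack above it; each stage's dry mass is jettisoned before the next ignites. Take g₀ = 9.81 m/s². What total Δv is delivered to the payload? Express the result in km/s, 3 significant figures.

Δv ≈ 8.99 km/s

Ignition mass of stage 1 = 61,800+7,880 + 8,230+895 + 4,450 = 83,255 kg.
Stage 1: m₀ = 83,255 kg, m_f = 83,255 − 61,800 = 21,455 kg; Δv = 458×9.81×ln(3.88) = 4493.0×1.3560 ≈ 6092 m/s.
Stage 2: m₀ = 13,575 kg, m_f = 13,575 − 8,230 = 5,345 kg; Δv = 317×9.81×ln(2.54) = 3109.8×0.9321 ≈ 2899 m/s.
Total Δv = 6092 + 2899 = 8991 m/s.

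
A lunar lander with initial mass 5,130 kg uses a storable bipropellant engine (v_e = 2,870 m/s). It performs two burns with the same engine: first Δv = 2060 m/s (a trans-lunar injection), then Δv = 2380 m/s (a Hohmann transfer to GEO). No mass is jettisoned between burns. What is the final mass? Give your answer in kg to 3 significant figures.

After the first burn: m = 5130 × exp(−2060/2870.0) = 5130 × 0.48784 = 2,502.62 kg.
After the second burn: m = 2,502.62 × exp(−2380/2870.0) = 2,502.62 × 0.43637 = 1,092.07 kg.

final mass ≈ 1090 kg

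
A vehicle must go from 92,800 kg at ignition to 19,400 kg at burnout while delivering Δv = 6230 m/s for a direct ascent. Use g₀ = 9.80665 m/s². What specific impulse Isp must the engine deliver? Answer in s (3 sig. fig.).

ln(m₀/m_f) = ln(92800/19400) = ln(4.784) = 1.5652.
Rocket equation: v_e = Δv / ln(m₀/m_f) = 6230 / 1.5652 = 3980.4 m/s.
Isp = v_e / g₀ = 3980.4 / 9.80665 = 405.9 s.

Isp ≈ 406 s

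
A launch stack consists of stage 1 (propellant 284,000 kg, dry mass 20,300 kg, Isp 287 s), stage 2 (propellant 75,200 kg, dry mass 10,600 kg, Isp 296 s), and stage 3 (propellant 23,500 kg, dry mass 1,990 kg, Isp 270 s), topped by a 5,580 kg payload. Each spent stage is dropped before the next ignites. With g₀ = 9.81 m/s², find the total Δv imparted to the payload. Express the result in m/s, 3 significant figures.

Ignition mass of stage 1 = 284,000+20,300 + 75,200+10,600 + 23,500+1,990 + 5,580 = 421,170 kg.
Stage 1: m₀ = 421,170 kg, m_f = 421,170 − 284,000 = 137,170 kg; Δv = 287×9.81×ln(3.07) = 2815.5×1.1218 ≈ 3158 m/s.
Stage 2: m₀ = 116,870 kg, m_f = 116,870 − 75,200 = 41,670 kg; Δv = 296×9.81×ln(2.805) = 2903.8×1.0313 ≈ 2995 m/s.
Stage 3: m₀ = 31,070 kg, m_f = 31,070 − 23,500 = 7,570 kg; Δv = 270×9.81×ln(4.104) = 2648.7×1.4120 ≈ 3740 m/s.
Total Δv = 3158 + 2995 + 3740 = 9893 m/s.

Δv ≈ 9890 m/s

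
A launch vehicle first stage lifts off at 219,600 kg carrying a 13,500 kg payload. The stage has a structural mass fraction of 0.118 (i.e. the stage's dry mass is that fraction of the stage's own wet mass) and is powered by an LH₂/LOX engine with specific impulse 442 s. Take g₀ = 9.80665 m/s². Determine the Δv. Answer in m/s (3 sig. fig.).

Δv ≈ 7620 m/s

Stage wet mass = m₀ − payload = 219,600 − 13,500 = 206,100 kg.
Stage dry mass = ε × stage wet mass = 0.118 × 206,100 = 24,319.8 kg.
Burnout mass m_f = stage dry + payload = 24,319.8 + 13,500 = 37,819.8 kg.
v_e = Isp · g₀ = 442 × 9.80665 = 4334.5 m/s.
Δv = v_e · ln(219,600/37,819.8) = 4334.5 × ln(5.806) = 4334.5 × 1.7590 ≈ 7624 m/s.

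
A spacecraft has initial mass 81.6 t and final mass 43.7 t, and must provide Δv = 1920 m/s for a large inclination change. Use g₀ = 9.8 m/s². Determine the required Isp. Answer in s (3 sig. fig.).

ln(m₀/m_f) = ln(81600/43700) = ln(1.867) = 0.6245.
v_e = Δv / ln(m₀/m_f) = 1920 / 0.6245 = 3074.6 m/s.
Isp = v_e / g₀ = 3074.6 / 9.8 = 313.7 s.

Isp ≈ 314 s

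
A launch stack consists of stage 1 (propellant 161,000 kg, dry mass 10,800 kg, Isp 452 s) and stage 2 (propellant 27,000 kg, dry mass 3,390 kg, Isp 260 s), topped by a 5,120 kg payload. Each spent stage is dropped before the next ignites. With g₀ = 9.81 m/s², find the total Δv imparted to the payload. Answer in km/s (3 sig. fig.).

Ignition mass of stage 1 = 161,000+10,800 + 27,000+3,390 + 5,120 = 207,310 kg.
Stage 1: m₀ = 207,310 kg, m_f = 207,310 − 161,000 = 46,310 kg; Δv = 452×9.81×ln(4.477) = 4434.1×1.4989 ≈ 6646 m/s.
Stage 2: m₀ = 35,510 kg, m_f = 35,510 − 27,000 = 8,510 kg; Δv = 260×9.81×ln(4.173) = 2550.6×1.4286 ≈ 3644 m/s.
Total Δv = 6646 + 3644 = 10290 m/s.

Δv ≈ 10.3 km/s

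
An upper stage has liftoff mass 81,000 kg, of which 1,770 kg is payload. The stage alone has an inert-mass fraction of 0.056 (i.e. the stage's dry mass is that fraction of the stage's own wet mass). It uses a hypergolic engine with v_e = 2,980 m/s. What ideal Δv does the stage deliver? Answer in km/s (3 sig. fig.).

Stage wet mass = m₀ − payload = 81,000 − 1,770 = 79,230 kg.
Stage dry mass = ε × stage wet mass = 0.056 × 79,230 = 4,436.88 kg.
Burnout mass m_f = stage dry + payload = 4,436.88 + 1,770 = 6,206.88 kg.
Δv = v_e · ln(81,000/6,206.88) = 2980.0 × ln(13.05) = 2980.0 × 2.5688 ≈ 7655 m/s.

Δv ≈ 7.65 km/s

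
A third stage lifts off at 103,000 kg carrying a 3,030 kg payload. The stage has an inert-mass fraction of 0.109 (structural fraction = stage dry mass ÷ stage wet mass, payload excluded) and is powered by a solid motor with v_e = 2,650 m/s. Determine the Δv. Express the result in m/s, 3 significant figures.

Stage wet mass = m₀ − payload = 103,000 − 3,030 = 99,970 kg.
Stage dry mass = ε × stage wet mass = 0.109 × 99,970 = 10,896.7 kg.
Burnout mass m_f = stage dry + payload = 10,896.7 + 3,030 = 13,926.7 kg.
From the ideal rocket equation, Δv = v_e · ln(103,000/13,926.7) = 2650.0 × ln(7.396) = 2650.0 × 2.0009 ≈ 5302 m/s.

Δv ≈ 5300 m/s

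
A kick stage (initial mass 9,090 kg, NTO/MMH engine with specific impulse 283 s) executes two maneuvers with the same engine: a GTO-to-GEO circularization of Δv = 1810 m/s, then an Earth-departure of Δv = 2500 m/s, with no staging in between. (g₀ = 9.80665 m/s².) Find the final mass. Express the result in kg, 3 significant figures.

v_e = Isp · g₀ = 283 × 9.80665 = 2775.3 m/s.
After the first burn: m = 9090 × exp(−1810/2775.3) = 9090 × 0.52091 = 4,735.07 kg.
After the second burn: m = 4,735.07 × exp(−2500/2775.3) = 4,735.07 × 0.40624 = 1,923.57 kg.

final mass ≈ 1920 kg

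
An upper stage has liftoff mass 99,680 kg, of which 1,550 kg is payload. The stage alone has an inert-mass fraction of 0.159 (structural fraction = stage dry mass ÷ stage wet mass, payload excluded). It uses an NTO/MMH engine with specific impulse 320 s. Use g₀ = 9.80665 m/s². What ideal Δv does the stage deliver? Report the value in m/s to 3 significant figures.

Δv ≈ 5520 m/s

Stage wet mass = m₀ − payload = 99,680 − 1,550 = 98,130 kg.
Stage dry mass = ε × stage wet mass = 0.159 × 98,130 = 15,602.7 kg.
Burnout mass m_f = stage dry + payload = 15,602.7 + 1,550 = 17,152.7 kg.
v_e = Isp · g₀ = 320 × 9.80665 = 3138.1 m/s.
By the Tsiolkovsky rocket equation, Δv = v_e · ln(99,680/17,152.7) = 3138.1 × ln(5.811) = 3138.1 × 1.7598 ≈ 5523 m/s.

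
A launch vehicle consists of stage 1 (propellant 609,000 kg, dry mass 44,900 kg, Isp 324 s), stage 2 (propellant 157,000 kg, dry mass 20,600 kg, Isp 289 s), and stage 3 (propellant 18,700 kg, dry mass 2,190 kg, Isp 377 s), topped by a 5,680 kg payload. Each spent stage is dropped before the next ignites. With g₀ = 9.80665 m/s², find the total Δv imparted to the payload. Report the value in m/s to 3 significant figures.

Ignition mass of stage 1 = 609,000+44,900 + 157,000+20,600 + 18,700+2,190 + 5,680 = 858,070 kg.
Stage 1: m₀ = 858,070 kg, m_f = 858,070 − 609,000 = 249,070 kg; Δv = 324×9.80665×ln(3.445) = 3177.4×1.2370 ≈ 3930 m/s.
Stage 2: m₀ = 204,170 kg, m_f = 204,170 − 157,000 = 47,170 kg; Δv = 289×9.80665×ln(4.328) = 2834.1×1.4652 ≈ 4153 m/s.
Stage 3: m₀ = 26,570 kg, m_f = 26,570 − 18,700 = 7,870 kg; Δv = 377×9.80665×ln(3.376) = 3697.1×1.2167 ≈ 4498 m/s.
Total Δv = 3930 + 4153 + 4498 = 12581 m/s.

Δv ≈ 12600 m/s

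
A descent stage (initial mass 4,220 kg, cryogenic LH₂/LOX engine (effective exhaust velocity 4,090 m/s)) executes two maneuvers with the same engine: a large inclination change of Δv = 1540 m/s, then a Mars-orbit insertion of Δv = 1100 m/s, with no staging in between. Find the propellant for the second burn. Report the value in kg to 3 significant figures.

After the first burn: m = 4220 × exp(−1540/4090.0) = 4220 × 0.68624 = 2,895.93 kg.
After the second burn: m = 2,895.93 × exp(−1100/4090.0) = 2,895.93 × 0.76418 = 2,213.01 kg.
Second-burn propellant = 2,895.93 − 2,213.01 = 682.92 kg.

propellant for the second burn ≈ 683 kg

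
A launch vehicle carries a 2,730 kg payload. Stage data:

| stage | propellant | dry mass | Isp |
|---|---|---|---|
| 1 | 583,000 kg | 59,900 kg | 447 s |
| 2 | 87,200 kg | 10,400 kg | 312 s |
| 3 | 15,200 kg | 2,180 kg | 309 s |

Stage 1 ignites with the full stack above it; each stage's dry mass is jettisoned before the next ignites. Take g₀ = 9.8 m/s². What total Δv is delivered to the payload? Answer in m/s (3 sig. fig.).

Ignition mass of stage 1 = 583,000+59,900 + 87,200+10,400 + 15,200+2,180 + 2,730 = 760,610 kg.
Stage 1: m₀ = 760,610 kg, m_f = 760,610 − 583,000 = 177,610 kg; Δv = 447×9.8×ln(4.282) = 4380.6×1.4545 ≈ 6372 m/s.
Stage 2: m₀ = 117,710 kg, m_f = 117,710 − 87,200 = 30,510 kg; Δv = 312×9.8×ln(3.858) = 3057.6×1.3502 ≈ 4128 m/s.
Stage 3: m₀ = 20,110 kg, m_f = 20,110 − 15,200 = 4,910 kg; Δv = 309×9.8×ln(4.096) = 3028.2×1.4099 ≈ 4270 m/s.
Total Δv = 6372 + 4128 + 4270 = 14770 m/s.

Δv ≈ 14800 m/s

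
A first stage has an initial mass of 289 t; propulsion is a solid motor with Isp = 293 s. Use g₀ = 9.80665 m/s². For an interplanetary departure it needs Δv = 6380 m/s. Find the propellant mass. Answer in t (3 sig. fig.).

v_e = Isp · g₀ = 293 × 9.80665 = 2873.3 m/s.
m₀/m_f = exp(Δv / v_e) = exp(6380 / 2873.3) = exp(2.2204) = 9.2111.
m_f = 289 / 9.2111 = 31.3752 t, so propellant = m₀ − m_f = 289 − 31.3752 = 257.6248 t.

propellant mass ≈ 258 t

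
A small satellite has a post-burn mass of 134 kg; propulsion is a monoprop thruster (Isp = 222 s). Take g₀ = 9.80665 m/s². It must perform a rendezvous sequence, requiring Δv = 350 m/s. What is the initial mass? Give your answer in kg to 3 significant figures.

v_e = Isp · g₀ = 222 × 9.80665 = 2177.1 m/s.
m₀/m_f = exp(Δv / v_e) = exp(350 / 2177.1) = exp(0.1608) = 1.1744.
m₀ = m_f × 1.1744 = 134 × 1.1744 = 157.37 kg.

initial mass ≈ 157 kg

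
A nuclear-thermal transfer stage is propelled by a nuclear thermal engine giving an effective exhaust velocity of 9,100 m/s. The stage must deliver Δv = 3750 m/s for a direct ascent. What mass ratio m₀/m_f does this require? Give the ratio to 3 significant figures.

mass ratio ≈ 1.51

Rocket equation: m₀/m_f = exp(Δv / v_e) = exp(3750 / 9100.0) = exp(0.4121) = 1.5100.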